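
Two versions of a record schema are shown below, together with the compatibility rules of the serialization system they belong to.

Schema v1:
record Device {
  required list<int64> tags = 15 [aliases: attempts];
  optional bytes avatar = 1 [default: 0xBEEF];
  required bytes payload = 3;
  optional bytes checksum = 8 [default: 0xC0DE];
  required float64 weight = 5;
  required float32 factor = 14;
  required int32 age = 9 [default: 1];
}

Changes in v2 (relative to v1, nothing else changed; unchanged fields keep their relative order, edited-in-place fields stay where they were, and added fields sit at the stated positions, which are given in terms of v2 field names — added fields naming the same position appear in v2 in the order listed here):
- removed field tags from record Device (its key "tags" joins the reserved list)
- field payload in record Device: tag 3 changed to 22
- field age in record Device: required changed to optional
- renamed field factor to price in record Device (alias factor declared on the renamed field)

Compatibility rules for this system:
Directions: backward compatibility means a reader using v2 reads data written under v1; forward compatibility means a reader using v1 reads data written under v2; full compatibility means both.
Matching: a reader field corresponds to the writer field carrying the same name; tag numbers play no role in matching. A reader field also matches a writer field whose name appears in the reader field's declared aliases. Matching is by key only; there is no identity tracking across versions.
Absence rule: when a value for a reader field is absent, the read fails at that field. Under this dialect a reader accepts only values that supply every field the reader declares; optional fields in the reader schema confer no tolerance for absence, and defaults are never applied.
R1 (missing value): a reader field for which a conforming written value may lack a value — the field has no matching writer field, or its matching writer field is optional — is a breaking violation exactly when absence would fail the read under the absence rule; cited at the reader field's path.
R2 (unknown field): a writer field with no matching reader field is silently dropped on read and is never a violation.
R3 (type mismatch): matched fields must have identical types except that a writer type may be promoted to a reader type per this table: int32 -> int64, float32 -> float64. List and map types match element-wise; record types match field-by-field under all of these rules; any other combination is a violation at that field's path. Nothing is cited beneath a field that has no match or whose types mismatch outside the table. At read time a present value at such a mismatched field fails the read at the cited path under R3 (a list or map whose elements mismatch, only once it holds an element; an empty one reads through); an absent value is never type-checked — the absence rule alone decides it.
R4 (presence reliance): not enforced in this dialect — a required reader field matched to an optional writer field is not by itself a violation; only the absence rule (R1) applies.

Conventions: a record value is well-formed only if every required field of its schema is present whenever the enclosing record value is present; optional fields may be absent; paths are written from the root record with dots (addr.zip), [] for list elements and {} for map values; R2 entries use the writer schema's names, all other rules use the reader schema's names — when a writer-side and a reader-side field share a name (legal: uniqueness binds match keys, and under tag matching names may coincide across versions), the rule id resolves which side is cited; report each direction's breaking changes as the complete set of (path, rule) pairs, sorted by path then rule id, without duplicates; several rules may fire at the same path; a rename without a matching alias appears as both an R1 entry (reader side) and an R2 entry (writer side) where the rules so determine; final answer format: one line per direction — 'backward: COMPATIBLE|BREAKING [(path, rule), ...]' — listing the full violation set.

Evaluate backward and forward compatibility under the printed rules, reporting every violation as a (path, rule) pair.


each type pair in Device: writer, then reader
backward analysis of Device with v2 as reader and v1 as writer:
  avatar: bytes -> bytes, writer optional; from avatar
  payload: bytes -> bytes, writer required; from payload
  checksum: bytes -> bytes, writer optional; from checksum
  weight: float64 -> float64, writer required; from weight
  price: float32 -> float32, writer required; from factor
  age: int32 -> int32, writer required; from age
  tags (writer side), unknown to reader
  R1 fires at avatar
  R1 fires at checksum
  backward on Device therefore BREAKING (2)
forward analysis of Device with v1 as reader and v2 as writer:
  tags: no writer match
  avatar: bytes -> bytes, writer optional; from avatar
  payload: bytes -> bytes, writer required; from payload
  checksum: bytes -> bytes, writer optional; from checksum
  weight: float64 -> float64, writer required; from weight
  factor: no writer match
  age: int32 -> int32, writer optional; from age
  price (writer side), unknown to reader
  R1 fires at age
  R1 fires at avatar
  R1 fires at checksum
  R1 fires at factor
  R1 fires at tags
  forward on Device therefore BREAKING (5)

backward: BREAKING [(avatar, R1), (checksum, R1)]; forward: BREAKING [(age, R1), (avatar, R1), (checksum, R1), (factor, R1), (tags, R1)]


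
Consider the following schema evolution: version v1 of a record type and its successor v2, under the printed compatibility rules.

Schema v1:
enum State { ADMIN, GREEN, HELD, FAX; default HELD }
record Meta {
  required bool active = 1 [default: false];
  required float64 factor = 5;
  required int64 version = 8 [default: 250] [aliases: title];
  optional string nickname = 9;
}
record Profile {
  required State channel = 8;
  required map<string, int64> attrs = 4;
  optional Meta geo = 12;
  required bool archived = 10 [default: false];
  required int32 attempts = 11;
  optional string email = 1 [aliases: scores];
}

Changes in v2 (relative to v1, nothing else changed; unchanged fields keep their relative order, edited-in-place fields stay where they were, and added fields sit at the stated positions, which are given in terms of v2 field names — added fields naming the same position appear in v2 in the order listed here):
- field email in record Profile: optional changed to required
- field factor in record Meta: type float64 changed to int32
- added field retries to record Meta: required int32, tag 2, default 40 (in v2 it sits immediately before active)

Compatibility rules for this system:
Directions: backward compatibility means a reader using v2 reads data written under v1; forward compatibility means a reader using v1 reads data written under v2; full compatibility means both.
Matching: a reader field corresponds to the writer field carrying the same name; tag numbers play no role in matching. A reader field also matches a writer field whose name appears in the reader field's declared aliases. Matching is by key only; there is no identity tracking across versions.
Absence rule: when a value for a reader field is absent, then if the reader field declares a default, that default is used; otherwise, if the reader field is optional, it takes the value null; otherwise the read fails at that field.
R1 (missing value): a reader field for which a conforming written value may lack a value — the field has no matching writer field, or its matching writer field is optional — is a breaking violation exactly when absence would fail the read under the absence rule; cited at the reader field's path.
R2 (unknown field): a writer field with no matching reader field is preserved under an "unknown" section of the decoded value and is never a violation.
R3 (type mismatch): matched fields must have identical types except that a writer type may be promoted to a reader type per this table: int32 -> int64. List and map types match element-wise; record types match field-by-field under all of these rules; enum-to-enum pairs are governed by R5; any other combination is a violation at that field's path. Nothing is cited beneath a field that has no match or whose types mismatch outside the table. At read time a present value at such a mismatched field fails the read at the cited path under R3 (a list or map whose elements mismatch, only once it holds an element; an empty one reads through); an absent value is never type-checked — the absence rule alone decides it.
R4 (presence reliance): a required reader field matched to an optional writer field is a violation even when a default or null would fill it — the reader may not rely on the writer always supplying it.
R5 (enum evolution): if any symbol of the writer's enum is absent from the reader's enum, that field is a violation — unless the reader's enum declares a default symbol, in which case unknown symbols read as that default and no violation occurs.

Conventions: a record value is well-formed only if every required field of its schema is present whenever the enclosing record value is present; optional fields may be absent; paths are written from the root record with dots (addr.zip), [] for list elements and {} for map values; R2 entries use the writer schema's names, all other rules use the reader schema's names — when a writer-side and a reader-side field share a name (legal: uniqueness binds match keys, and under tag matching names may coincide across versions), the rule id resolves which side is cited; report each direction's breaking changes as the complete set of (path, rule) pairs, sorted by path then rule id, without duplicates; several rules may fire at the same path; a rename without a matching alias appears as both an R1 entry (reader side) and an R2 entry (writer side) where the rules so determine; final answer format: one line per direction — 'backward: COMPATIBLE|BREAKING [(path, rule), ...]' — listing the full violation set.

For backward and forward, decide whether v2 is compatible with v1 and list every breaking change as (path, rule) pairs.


the writer's type comes first in each Profile pair
backward on Profile — v2 reading data written by v1:
  writer required, State -> State: reader channel maps from writer channel
  writer required, map<string, int64> -> map<string, int64>: reader attrs maps from writer attrs
  writer optional, Meta -> Meta: reader geo maps from writer geo
  writer required, bool -> bool: reader archived maps from writer archived
  writer required, int32 -> int32: reader attempts maps from writer attempts
  writer optional, string -> string: reader email maps from writer email
  no writer field matches reader geo.retries
  writer required, bool -> bool: reader geo.active maps from writer geo.active
  writer required, float64 -> int32: reader geo.factor maps from writer geo.factor
  writer required, int64 -> int64: reader geo.version maps from writer geo.version
  writer optional, string -> string: reader geo.nickname maps from writer geo.nickname
  breaking: (email, R1)
  breaking: (email, R4)
  breaking: (geo.factor, R3)
  => backward verdict for Profile: BREAKING, 3 violation(s)
forward on Profile — v1 reading data written by v2:
  writer required, State -> State: reader channel maps from writer channel
  writer required, map<string, int64> -> map<string, int64>: reader attrs maps from writer attrs
  writer optional, Meta -> Meta: reader geo maps from writer geo
  writer required, bool -> bool: reader archived maps from writer archived
  writer required, int32 -> int32: reader attempts maps from writer attempts
  writer required, string -> string: reader email maps from writer email
  writer required, bool -> bool: reader geo.active maps from writer geo.active
  writer required, int32 -> float64: reader geo.factor maps from writer geo.factor
  writer required, int64 -> int64: reader geo.version maps from writer geo.version
  writer optional, string -> string: reader geo.nickname maps from writer geo.nickname
  writer geo.retries: unknown to reader
  breaking: (geo.factor, R3)
  => forward verdict for Profile: BREAKING, 1 violation(s)

backward: BREAKING [(email, R1), (email, R4), (geo.factor, R3)]; forward: BREAKING [(geo.factor, R3)]


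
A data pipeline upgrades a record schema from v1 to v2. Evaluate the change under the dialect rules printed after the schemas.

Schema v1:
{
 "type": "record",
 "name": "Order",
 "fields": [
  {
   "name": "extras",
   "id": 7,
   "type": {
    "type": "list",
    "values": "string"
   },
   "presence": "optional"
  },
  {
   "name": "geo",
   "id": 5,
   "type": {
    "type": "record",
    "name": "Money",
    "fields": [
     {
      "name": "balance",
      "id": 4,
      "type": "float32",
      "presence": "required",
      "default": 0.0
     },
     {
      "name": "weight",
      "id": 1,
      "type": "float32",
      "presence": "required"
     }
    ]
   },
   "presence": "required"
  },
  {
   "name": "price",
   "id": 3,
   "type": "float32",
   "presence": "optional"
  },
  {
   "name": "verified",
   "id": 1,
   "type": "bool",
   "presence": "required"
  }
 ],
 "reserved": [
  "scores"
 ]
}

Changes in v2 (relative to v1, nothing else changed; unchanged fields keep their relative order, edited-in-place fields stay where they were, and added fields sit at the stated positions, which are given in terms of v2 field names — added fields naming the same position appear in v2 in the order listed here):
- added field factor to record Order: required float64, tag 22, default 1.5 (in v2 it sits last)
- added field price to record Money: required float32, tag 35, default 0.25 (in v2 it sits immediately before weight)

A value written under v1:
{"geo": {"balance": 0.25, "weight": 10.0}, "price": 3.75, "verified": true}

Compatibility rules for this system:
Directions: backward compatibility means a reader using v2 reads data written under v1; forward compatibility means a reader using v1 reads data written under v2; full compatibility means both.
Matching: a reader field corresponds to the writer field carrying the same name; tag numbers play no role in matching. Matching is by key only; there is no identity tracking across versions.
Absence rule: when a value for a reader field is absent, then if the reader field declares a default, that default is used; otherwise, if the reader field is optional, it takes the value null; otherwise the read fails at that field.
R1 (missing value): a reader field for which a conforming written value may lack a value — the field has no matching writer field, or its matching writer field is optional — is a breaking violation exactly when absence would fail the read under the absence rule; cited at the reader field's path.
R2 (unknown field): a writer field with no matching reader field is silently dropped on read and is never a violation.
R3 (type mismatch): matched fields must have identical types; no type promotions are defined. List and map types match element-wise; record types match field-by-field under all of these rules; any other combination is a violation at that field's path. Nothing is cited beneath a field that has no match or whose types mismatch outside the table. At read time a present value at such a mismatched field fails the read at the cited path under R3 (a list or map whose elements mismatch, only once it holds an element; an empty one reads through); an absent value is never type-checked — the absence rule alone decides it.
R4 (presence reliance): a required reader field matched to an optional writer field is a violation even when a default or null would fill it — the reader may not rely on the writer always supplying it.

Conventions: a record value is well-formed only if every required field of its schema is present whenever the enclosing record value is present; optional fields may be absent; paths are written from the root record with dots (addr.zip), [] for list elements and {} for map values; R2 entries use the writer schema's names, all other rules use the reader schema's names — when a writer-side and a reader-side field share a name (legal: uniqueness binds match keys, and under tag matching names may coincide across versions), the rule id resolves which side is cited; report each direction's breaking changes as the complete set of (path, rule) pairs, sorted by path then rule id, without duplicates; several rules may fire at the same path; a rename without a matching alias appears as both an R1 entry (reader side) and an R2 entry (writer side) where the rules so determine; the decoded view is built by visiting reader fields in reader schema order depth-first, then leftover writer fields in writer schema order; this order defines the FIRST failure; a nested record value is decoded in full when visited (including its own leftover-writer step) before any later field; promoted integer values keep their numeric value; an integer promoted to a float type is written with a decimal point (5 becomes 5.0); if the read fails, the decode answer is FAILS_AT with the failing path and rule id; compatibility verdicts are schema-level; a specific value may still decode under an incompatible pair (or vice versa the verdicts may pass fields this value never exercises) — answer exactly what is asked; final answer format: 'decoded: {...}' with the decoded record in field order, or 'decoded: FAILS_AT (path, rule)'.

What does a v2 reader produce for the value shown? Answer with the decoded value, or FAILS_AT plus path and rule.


decoded: {"extras": null, "geo": {"balance": 0.25, "price": 0.25, "weight": 10.0}, "price": 3.75, "verified": true, "factor": 1.5}

each type pair in Order: writer, then reader
decode (reader v2):
  extras := null (not supplied -> null)
  geo.balance := 0.25
  geo.price := 0.25 (no value, default fills)
  geo.weight := 10.0
  price := 3.75
  verified := true
  factor := 1.5 (no value, default fills)
  => decoded: {"extras": null, "geo": {"balance": 0.25, "price": 0.25, "weight": 10.0}, "price": 3.75, "verified": true, "factor": 1.5}


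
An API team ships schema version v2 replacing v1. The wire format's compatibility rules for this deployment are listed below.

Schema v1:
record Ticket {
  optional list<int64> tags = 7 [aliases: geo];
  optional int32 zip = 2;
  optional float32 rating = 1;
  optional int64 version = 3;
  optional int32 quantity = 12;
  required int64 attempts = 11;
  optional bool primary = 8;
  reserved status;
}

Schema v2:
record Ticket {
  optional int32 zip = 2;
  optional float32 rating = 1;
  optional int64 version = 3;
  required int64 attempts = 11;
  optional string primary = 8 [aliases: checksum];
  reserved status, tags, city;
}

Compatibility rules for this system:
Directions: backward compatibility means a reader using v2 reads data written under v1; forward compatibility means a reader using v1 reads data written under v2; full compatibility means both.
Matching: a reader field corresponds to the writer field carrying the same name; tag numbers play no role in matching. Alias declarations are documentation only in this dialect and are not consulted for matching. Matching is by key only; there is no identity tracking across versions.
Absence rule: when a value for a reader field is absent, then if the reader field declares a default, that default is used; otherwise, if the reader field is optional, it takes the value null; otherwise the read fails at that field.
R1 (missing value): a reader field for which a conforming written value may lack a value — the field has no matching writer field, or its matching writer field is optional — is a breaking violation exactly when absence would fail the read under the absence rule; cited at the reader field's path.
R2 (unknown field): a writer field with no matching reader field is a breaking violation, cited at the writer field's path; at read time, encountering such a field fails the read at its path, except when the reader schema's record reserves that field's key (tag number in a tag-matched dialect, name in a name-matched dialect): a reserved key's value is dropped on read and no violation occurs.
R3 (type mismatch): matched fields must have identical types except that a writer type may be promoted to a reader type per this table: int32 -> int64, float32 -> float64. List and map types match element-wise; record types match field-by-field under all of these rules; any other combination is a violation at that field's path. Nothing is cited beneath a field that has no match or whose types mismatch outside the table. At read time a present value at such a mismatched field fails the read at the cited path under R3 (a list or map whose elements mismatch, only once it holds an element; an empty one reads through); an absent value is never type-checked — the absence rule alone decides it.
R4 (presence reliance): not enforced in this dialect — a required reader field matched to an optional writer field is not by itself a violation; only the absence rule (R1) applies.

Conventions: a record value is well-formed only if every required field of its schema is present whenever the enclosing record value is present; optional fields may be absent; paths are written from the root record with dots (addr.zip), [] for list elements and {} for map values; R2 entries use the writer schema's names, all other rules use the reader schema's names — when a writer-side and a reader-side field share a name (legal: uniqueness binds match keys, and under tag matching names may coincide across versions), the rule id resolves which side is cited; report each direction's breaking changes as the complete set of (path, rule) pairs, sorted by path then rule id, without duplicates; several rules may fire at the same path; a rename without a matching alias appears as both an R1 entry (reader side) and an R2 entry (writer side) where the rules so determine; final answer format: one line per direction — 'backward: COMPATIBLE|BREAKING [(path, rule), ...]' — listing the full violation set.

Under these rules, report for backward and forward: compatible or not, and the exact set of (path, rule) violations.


backward: BREAKING [(primary, R3), (quantity, R2)]; forward: BREAKING [(primary, R3)]

arrows below run writer -> reader for Ticket
backward on Ticket — v2 reading data written by v1:
  int32 -> int32, writer optional: zip aligns to zip
  float32 -> float32, writer optional: rating aligns to rating
  int64 -> int64, writer optional: version aligns to version
  int64 -> int64, writer required: attempts aligns to attempts
  bool -> string, writer optional: primary aligns to primary
  writer field tags has no reader counterpart
  writer field quantity has no reader counterpart
  R3 fires at primary
  R2 fires at quantity
  => backward verdict for Ticket: BREAKING, 2 violation(s)
forward on Ticket — v1 reading data written by v2:
  tags has no writer counterpart
  int32 -> int32, writer optional: zip aligns to zip
  float32 -> float32, writer optional: rating aligns to rating
  int64 -> int64, writer optional: version aligns to version
  quantity has no writer counterpart
  int64 -> int64, writer required: attempts aligns to attempts
  string -> bool, writer optional: primary aligns to primary
  R3 fires at primary
  => forward verdict for Ticket: BREAKING, 1 violation(s)


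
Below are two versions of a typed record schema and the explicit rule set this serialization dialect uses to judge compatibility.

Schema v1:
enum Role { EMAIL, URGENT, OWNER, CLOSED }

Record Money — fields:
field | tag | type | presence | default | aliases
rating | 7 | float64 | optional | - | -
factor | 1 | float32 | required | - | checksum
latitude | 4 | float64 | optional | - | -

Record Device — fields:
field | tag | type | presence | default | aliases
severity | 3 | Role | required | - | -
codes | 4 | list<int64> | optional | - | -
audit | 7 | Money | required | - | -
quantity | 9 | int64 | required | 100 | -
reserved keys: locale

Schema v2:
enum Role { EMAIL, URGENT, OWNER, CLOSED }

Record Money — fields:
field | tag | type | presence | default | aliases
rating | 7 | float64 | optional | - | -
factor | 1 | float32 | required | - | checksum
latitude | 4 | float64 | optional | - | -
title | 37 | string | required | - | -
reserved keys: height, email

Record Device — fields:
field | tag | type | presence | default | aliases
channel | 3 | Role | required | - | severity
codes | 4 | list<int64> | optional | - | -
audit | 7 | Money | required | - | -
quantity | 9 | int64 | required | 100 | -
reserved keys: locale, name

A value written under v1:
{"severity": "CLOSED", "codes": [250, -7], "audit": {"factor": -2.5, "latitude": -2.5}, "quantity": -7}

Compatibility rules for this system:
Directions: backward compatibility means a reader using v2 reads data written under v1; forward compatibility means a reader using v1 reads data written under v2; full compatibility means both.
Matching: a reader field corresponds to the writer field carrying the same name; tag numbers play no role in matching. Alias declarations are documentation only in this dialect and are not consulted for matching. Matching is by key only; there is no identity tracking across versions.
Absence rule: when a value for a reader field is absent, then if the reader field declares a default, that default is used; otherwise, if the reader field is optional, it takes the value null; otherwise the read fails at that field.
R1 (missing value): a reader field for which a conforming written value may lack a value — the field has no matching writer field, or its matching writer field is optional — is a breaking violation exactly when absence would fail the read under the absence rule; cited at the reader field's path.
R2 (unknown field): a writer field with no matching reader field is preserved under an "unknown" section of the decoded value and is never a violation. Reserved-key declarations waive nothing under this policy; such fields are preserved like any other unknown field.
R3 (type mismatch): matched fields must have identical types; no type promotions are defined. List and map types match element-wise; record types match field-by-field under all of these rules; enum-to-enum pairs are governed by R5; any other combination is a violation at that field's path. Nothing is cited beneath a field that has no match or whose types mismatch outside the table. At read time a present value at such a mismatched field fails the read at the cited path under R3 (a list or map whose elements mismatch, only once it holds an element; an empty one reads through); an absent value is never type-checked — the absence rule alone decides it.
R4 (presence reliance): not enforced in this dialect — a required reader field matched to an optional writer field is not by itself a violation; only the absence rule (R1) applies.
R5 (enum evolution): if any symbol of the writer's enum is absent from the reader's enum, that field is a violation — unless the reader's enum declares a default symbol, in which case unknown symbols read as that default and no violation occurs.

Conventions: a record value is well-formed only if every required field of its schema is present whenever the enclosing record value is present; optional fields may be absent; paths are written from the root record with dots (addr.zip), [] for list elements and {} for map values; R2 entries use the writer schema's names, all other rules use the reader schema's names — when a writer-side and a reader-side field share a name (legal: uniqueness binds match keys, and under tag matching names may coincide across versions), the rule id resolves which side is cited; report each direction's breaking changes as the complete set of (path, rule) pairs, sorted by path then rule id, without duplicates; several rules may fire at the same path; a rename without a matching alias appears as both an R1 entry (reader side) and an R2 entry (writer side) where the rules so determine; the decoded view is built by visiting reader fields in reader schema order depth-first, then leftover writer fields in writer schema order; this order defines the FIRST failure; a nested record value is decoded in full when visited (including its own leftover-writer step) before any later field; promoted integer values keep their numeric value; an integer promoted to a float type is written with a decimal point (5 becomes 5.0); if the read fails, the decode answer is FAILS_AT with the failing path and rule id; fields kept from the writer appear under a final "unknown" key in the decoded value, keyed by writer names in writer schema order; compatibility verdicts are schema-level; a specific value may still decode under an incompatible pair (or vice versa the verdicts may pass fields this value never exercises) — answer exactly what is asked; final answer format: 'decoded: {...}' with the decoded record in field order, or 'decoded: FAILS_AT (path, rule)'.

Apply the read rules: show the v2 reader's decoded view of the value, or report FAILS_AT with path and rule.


in Device below, arrows point writer -> reader
decoding the Device value with the v2 reader:
  read fails at channel under R1 (no fill)
  => FAILS_AT (channel, R1)
the other Device changes do not affect what is asked:
  added field title to record Money: required string, tag 37 (in v2 it sits last) -> matters for Device compatibility verdicts, not for this value's decode

decoded: FAILS_AT (channel, R1)


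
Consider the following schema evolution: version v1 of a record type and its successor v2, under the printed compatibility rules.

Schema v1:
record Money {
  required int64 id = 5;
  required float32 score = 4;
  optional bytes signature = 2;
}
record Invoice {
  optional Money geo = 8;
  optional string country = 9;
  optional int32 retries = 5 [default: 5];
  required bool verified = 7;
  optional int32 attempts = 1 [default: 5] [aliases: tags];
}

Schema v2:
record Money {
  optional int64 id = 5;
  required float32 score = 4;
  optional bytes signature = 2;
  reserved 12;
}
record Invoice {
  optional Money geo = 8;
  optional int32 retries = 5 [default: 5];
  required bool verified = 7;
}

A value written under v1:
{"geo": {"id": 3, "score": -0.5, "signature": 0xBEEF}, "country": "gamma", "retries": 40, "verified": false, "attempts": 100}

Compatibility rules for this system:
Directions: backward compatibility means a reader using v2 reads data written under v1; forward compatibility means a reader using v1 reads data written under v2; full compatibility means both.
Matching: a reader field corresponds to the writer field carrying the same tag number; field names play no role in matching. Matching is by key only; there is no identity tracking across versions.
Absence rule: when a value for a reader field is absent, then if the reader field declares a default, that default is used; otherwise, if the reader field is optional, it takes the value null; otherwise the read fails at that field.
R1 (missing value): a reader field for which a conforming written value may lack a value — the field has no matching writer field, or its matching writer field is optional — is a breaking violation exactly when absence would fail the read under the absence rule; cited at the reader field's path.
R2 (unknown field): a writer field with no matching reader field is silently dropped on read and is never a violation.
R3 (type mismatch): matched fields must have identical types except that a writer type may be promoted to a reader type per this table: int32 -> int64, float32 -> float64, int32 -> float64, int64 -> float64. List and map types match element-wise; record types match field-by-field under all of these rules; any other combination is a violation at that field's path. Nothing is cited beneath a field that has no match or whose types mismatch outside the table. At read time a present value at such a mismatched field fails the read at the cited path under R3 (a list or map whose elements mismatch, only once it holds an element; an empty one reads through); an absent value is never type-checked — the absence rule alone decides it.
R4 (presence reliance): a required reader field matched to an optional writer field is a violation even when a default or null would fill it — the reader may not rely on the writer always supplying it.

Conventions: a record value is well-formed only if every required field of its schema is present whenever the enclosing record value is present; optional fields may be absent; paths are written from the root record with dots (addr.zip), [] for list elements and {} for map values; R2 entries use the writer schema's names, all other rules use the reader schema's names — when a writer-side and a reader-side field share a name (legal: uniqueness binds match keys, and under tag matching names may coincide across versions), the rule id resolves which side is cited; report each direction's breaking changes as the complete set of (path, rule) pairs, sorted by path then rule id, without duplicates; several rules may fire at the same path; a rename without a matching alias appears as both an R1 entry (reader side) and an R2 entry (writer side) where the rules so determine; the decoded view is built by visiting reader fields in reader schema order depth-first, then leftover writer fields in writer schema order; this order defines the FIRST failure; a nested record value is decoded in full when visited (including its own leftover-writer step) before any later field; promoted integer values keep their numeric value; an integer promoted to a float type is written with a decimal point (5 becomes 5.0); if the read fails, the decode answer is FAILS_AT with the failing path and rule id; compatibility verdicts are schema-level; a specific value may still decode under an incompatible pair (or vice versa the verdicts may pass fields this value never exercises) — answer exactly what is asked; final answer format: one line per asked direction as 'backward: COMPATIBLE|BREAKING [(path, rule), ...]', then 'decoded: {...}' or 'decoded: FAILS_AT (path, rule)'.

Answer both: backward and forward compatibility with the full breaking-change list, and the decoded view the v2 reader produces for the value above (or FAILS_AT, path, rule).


backward: COMPATIBLE []; forward: BREAKING [(geo.id, R1), (geo.id, R4)]; decoded: {"geo": {"id": 3, "score": -0.5, "signature": 0xBEEF}, "retries": 40, "verified": false}

arrows below run writer -> reader for Invoice
backward analysis of Invoice with v2 as reader and v1 as writer:
  writer optional, Money -> Money: reader geo maps from writer geo
  writer optional, int32 -> int32: reader retries maps from writer retries
  writer required, bool -> bool: reader verified maps from writer verified
  writer field country has no reader counterpart
  writer field attempts has no reader counterpart
  writer required, int64 -> int64: reader geo.id maps from writer geo.id
  writer required, float32 -> float32: reader geo.score maps from writer geo.score
  writer optional, bytes -> bytes: reader geo.signature maps from writer geo.signature
  => backward: COMPATIBLE
forward analysis of Invoice with v1 as reader and v2 as writer:
  writer optional, Money -> Money: reader geo maps from writer geo
  country has no writer counterpart
  writer optional, int32 -> int32: reader retries maps from writer retries
  writer required, bool -> bool: reader verified maps from writer verified
  attempts has no writer counterpart
  writer optional, int64 -> int64: reader geo.id maps from writer geo.id
  writer required, float32 -> float32: reader geo.score maps from writer geo.score
  writer optional, bytes -> bytes: reader geo.signature maps from writer geo.signature
  R1 fires at geo.id
  R4 fires at geo.id
  => 2 violation(s): forward is BREAKING for Invoice
decode walk for Invoice under reader schema v2:
  geo.id := 3
  geo.score := -0.5
  geo.signature := 0xBEEF
  retries := 40
  verified := false
  writer country: no reader field; dropped
  writer attempts: no reader field; dropped
  => decoded: {"geo": {"id": 3, "score": -0.5, "signature": 0xBEEF}, "retries": 40, "verified": false}


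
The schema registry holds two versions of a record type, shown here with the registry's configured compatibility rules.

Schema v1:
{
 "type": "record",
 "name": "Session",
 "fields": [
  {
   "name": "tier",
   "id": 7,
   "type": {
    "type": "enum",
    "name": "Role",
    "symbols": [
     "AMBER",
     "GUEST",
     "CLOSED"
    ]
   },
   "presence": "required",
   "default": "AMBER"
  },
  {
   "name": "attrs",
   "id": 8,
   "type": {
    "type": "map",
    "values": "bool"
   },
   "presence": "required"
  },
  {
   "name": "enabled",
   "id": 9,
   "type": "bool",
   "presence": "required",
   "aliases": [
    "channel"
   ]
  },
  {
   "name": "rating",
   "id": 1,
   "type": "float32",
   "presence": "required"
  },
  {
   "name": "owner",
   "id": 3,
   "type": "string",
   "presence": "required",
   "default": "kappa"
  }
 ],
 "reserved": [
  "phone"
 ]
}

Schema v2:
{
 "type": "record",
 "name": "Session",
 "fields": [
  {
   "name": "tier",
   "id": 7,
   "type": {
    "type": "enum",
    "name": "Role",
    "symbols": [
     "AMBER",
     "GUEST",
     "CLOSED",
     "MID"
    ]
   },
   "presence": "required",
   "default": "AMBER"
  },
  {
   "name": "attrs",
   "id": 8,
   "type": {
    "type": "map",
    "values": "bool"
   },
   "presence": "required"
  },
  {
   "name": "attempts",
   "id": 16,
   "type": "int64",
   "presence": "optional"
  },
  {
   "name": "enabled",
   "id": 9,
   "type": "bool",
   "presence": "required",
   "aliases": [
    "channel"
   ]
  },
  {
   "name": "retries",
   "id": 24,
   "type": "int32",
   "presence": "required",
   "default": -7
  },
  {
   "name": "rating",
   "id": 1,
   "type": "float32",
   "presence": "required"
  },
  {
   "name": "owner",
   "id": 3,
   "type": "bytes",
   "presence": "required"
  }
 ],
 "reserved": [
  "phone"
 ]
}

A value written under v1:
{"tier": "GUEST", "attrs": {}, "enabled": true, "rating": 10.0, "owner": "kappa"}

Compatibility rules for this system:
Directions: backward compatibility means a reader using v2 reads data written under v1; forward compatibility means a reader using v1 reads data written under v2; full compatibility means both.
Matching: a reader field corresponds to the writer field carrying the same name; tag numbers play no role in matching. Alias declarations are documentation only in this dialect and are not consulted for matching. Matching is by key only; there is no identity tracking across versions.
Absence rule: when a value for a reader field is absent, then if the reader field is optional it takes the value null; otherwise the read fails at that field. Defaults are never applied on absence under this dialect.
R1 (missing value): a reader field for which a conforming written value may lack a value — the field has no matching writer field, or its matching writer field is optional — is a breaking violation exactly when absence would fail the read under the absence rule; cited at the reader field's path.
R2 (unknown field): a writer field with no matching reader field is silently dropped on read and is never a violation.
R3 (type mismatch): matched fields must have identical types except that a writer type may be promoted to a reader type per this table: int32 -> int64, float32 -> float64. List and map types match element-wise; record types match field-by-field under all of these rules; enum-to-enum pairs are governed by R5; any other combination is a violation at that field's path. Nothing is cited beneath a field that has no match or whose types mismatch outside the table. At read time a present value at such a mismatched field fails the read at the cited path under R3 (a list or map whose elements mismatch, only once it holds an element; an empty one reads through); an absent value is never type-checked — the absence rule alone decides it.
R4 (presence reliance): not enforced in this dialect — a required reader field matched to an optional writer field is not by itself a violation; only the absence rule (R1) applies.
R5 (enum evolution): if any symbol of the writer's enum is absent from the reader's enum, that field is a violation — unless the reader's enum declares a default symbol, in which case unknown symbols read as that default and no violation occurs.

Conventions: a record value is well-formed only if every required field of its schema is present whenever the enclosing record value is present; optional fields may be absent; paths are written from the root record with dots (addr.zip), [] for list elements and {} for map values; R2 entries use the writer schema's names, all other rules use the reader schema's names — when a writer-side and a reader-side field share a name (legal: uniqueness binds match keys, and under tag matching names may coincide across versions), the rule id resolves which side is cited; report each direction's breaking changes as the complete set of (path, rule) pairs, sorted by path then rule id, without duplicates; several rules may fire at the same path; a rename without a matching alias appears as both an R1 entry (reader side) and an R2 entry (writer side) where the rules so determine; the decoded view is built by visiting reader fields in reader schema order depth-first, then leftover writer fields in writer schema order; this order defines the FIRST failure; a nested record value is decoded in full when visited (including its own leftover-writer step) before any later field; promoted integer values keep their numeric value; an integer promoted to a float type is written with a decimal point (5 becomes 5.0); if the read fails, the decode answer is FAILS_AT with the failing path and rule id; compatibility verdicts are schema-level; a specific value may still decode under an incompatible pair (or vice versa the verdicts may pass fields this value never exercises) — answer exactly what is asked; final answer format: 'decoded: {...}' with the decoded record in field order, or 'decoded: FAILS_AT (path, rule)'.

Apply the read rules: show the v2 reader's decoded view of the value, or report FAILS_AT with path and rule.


decoded: FAILS_AT (retries, R1)

the writer's type comes first in each Session pair
decoding the Session value with the v2 reader:
  tier := "GUEST"
  attrs := {}
  attempts := null (missing; optional => null)
  enabled := true
  read fails at retries under R1 (no fill)
  => FAILS_AT (retries, R1)
checking off the Session differences that do not matter here:
  field owner in record Session: type string changed to bytes (its default is dropped) -> a verdict-level change on Session — the shown value reads the same
  enum Role (field tier in record Session): symbol MID added -> a verdict-level change on Session — the shown value reads the same
  added field attempts to record Session: optional int64, tag 16 (in v2 it sits immediately before enabled) -> triggers nothing under the printed rules; the Session answer is the same either way
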